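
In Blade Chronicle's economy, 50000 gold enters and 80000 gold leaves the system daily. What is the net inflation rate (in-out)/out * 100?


Net gold = 50000 - 80000 = -30000
Inflation rate = net / sunk * 100 = -30000 / 80000 * 100
= -0.375 * 100
= -37.50%

-37.50%


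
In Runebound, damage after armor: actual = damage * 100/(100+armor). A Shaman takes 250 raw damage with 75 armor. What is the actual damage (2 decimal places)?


actual = 250 * 100 / (100 + 75)
= 250 * 100 / 175
= 25000 / 175
= 142.86

142.86 damage


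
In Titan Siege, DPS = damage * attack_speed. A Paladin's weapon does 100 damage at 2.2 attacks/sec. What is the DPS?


DPS = damage * attack_speed
= 100 * 2.2
= 220.0

220.0 DPS


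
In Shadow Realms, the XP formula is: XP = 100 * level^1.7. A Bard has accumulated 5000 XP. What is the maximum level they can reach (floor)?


XP = 100 * level^1.7, so level = (XP / 100)^(1/1.7)
= (5000 / 100)^(1/1.7)
= 50.0^0.5882
= 9.9861
Floor: level = 9

level 9


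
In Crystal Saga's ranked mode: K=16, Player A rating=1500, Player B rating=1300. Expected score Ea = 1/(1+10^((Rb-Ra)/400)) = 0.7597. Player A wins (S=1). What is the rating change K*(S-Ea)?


Elo update: delta = K * (S - Ea), where S = 1 (wins)
S - Ea = 1 - 0.7597 = 0.2403
Rating change = 16 * 0.2403
= 3.84

3.84 rating points


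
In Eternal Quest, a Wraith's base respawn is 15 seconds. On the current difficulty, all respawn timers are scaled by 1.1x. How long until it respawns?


Respawn time = base * multiplier
= 15 * 1.1
= 16.5 seconds

16.5 seconds


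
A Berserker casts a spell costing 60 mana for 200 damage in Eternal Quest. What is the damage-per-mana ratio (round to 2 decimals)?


Efficiency = damage / mana
= 200 / 60
= 3.33

3.33 dmg/mana


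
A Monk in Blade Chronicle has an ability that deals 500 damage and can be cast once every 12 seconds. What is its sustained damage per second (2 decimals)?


DPS = damage / cooldown
= 500 / 12
= 41.67

41.67 DPS


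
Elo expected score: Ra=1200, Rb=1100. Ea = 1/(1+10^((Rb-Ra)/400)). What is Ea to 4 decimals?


Elo expected score: Ea = 1/(1 + 10^((Rb-Ra)/400))
Rb - Ra = 1100 - 1200 = -100
(Rb-Ra)/400 = -100/400 = -0.25
10^-0.25 = 0.562341
Ea = 1/(1 + 0.562341) = 1/1.562341 = 0.6401

0.6401


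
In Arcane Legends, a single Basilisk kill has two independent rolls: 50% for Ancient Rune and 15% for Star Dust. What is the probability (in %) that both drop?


For independent events, P(both) = P(A) * P(B)
= 50% * 15%
= 750 / 100 %
= 7.5%

7.5%


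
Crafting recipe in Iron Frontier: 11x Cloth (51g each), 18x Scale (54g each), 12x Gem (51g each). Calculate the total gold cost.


Cost breakdown:
  Cloth: 11 * 51 = 561
  Scale: 18 * 54 = 972
  Gem: 12 * 51 = 612
Total = 561 + 972 + 612 = 2145

2145 gold


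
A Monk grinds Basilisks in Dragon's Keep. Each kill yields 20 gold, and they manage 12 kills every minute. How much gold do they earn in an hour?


Gold per minute = 20 * 12 = 240
Gold per hour = 240 * 60 = 14400

14400 gold/hour


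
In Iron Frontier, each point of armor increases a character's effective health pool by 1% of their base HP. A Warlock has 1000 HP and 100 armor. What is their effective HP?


EHP = 1000 * (1 + 100/100)
= 1000 * (1 + 1.0)
= 1000 * 2.0
= 2000.0

2000.0 EHP


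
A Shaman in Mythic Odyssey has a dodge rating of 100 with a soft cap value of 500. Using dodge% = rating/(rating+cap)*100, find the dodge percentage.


dodge% = 100 / (100 + 500) * 100
= 100 / 600 * 100
= 0.166667 * 100
= 16.67%

16.67%


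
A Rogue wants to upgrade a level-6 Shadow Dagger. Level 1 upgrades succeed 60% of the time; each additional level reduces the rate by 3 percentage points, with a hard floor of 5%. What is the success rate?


raw_rate = 60 - 3 * (6 - 1)
= 60 - 3 * 5
= 60 - 15
= 45
Apply floor: max(45, 5) = 45%

45%


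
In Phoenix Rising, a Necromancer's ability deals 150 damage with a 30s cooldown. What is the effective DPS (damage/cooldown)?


DPS = damage / cooldown
= 150 / 30
= 5.00

5.00 DPS


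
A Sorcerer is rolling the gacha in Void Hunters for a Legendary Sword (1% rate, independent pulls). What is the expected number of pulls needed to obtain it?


Expected pulls for a geometric distribution = 1/p = 100 / rate%
= 100 / 1
= 100.0

100.0 pulls


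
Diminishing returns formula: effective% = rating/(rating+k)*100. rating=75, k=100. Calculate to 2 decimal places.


effective% = rating / (rating + k) * 100
= 75 / (75 + 100) * 100
= 75 / 175 * 100
= 0.428571 * 100
= 42.86%

42.86%


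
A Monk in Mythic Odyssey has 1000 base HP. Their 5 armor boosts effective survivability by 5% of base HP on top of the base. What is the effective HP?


EHP = 1000 * (1 + 5/100)
= 1000 * (1 + 0.05)
= 1000 * 1.05
= 1050.0

1050.0 EHP


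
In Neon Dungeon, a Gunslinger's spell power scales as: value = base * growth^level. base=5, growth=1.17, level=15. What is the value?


value = base * growth^level
= 5 * 1.17^15
= 5 * 10.538721
= 52.69

52.69 spell power


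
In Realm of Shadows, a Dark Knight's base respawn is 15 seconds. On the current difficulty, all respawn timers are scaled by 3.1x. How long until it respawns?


Respawn time = base * multiplier
= 15 * 3.1
= 46.5 seconds

46.5 seconds


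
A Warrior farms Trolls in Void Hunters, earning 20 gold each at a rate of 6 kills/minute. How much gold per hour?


Gold per minute = 20 * 6 = 120
Gold per hour = 120 * 60 = 7200

7200 gold/hour


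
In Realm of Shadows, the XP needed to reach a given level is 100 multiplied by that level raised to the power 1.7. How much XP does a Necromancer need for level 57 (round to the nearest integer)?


XP = 100 * level^1.7
Substitute level = 57:
XP = 100 * 57^1.7
= 100 * 966.0225
= 96602

96602 XP


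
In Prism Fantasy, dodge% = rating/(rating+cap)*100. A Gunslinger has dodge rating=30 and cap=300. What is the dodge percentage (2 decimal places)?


dodge% = 30 / (30 + 300) * 100
= 30 / 330 * 100
= 0.090909 * 100
= 9.09%

9.09%


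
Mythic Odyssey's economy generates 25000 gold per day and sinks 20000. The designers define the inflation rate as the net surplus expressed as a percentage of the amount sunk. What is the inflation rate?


Net gold = 25000 - 20000 = 5000
Inflation rate = net / sunk * 100 = 5000 / 20000 * 100
= 0.25 * 100
= 25.00%

25.00%


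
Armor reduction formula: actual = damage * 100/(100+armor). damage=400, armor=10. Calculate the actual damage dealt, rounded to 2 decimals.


actual = 400 * 100 / (100 + 10)
= 400 * 100 / 110
= 40000 / 110
= 363.64

363.64 damage


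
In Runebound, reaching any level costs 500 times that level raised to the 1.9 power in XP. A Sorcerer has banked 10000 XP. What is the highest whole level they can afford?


XP = 500 * level^1.9, so level = (XP / 500)^(1/1.9)
= (10000 / 500)^(1/1.9)
= 20.0^0.5263
= 4.839
Floor: level = 4

level 4


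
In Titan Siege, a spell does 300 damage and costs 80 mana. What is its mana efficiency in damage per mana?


Efficiency = damage / mana
= 300 / 80
= 3.75

3.75 dmg/mana


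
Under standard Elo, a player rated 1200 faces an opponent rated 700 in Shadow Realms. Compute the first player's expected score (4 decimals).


Elo expected score: Ea = 1/(1 + 10^((Rb-Ra)/400))
Rb - Ra = 700 - 1200 = -500
(Rb-Ra)/400 = -500/400 = -1.25
10^-1.25 = 0.056234
Ea = 1/(1 + 0.056234) = 1/1.056234 = 0.9468

0.9468


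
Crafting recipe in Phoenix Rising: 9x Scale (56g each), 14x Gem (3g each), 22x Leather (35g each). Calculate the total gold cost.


Cost breakdown:
  Scale: 9 * 56 = 504
  Gem: 14 * 3 = 42
  Leather: 22 * 35 = 770
Total = 504 + 42 + 770 = 1316

1316 gold


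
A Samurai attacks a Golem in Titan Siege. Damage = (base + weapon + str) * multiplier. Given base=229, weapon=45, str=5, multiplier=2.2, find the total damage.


Sum base + weapon + str = 229 + 45 + 5 = 279
Multiply by 2.2:
279 * 2.2 = 613.8

613.8 damage


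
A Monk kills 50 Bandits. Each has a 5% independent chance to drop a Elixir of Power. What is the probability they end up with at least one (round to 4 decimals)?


P(at least one) = 1 - P(none) = 1 - (1-p)^n
p = 5/100 = 0.05
1 - p = 0.95
(1 - p)^50 = 0.95^50 = 0.076945
P(at least one) = 1 - 0.076945 = 0.9231

0.9231


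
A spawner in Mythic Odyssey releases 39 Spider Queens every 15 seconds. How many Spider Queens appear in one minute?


Spawns per minute = count * (60 / interval)
= 39 * (60 / 15)
= 39 * 4.0
= 156.0

156.0 per minute


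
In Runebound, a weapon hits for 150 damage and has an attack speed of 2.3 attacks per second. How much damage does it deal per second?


DPS = damage * attack_speed
= 150 * 2.3
= 345.0

345.0 DPS


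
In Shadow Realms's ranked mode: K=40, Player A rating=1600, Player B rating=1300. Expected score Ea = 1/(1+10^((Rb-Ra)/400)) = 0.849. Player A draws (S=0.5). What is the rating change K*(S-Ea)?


Elo update: delta = K * (S - Ea), where S = 0.5 (draws)
S - Ea = 0.5 - 0.849 = -0.349
Rating change = 40 * -0.349
= -13.96

-13.96 rating points


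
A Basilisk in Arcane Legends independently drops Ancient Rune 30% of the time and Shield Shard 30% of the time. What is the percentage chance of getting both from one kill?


For independent events, P(both) = P(A) * P(B)
= 30% * 30%
= 900 / 100 %
= 9.0%

9.0%


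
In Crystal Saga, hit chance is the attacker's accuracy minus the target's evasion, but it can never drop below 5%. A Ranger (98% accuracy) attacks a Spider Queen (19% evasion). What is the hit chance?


accuracy - evasion = 98 - 19 = 79
Apply floor: max(79, 5) = 79
Hit chance = 79%

79%


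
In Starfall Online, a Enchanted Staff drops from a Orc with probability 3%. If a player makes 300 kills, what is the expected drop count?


Expected drops = kills * (drop_rate / 100)
= 300 * (3 / 100)
= 300 * 0.03
= 9.0

9.0 drops


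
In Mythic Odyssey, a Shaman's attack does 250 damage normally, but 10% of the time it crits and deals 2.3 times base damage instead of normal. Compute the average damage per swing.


E[dmg] = base * (1 + crit_chance * (crit_mult - 1))
cc as decimal = 10/100 = 0.1
cm - 1 = 2.3 - 1 = 1.3
Bonus factor = 0.1 * 1.3 = 0.13
Total multiplier = 1 + 0.13 = 1.13
Expected damage = 250 * 1.13 = 282.50

282.50 damage


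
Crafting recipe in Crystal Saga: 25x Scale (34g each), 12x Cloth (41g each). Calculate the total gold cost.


Cost breakdown:
  Scale: 25 * 34 = 850
  Cloth: 12 * 41 = 492
Total = 850 + 492 = 1342

1342 gold


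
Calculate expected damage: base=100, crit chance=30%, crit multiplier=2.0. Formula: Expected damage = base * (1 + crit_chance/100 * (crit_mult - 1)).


E[dmg] = base * (1 + crit_chance * (crit_mult - 1))
cc as decimal = 30/100 = 0.3
cm - 1 = 2.0 - 1 = 1.0
Bonus factor = 0.3 * 1.0 = 0.3
Total multiplier = 1 + 0.3 = 1.3
Expected damage = 100 * 1.3 = 130.00

130.00 damage


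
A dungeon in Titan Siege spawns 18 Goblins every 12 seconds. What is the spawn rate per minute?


Spawns per minute = count * (60 / interval)
= 18 * (60 / 12)
= 18 * 5.0
= 90.0

90.0 per minute


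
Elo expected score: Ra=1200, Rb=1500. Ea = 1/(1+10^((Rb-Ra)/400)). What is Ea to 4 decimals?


Elo expected score: Ea = 1/(1 + 10^((Rb-Ra)/400))
Rb - Ra = 1500 - 1200 = 300
(Rb-Ra)/400 = 300/400 = 0.75
10^0.75 = 5.623413
Ea = 1/(1 + 5.623413) = 1/6.623413 = 0.1510

0.1510


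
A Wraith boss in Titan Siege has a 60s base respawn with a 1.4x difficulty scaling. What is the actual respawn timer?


Respawn time = base * multiplier
= 60 * 1.4
= 84.0 seconds

84.0 seconds


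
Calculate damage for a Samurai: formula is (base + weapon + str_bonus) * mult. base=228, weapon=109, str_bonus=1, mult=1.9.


Sum base + weapon + str = 228 + 109 + 1 = 338
Multiply by 1.9:
338 * 1.9 = 642.2

642.2 damage


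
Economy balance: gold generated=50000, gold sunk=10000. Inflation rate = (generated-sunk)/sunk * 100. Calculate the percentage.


Net gold = 50000 - 10000 = 40000
Inflation rate = net / sunk * 100 = 40000 / 10000 * 100
= 4.0 * 100
= 400.00%

400.00%


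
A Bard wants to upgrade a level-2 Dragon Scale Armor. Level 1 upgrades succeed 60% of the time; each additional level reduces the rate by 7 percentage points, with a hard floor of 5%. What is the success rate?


raw_rate = 60 - 7 * (2 - 1)
= 60 - 7 * 1
= 60 - 7
= 53
Apply floor: max(53, 5) = 53%

53%


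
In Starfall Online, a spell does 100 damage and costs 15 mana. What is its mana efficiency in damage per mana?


Efficiency = damage / mana
= 100 / 15
= 6.67

6.67 dmg/mana


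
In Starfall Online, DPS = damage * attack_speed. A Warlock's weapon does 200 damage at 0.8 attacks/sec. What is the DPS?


DPS = damage * attack_speed
= 200 * 0.8
= 160.0

160.0 DPS


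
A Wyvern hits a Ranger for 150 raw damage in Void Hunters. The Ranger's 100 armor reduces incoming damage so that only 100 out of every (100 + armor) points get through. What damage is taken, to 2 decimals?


actual = 150 * 100 / (100 + 100)
= 150 * 100 / 200
= 15000 / 200
= 75.00

75.00 damage


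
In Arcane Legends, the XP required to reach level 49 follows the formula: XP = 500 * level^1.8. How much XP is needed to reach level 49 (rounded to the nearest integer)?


XP = 500 * level^1.8
Substitute level = 49:
XP = 500 * 49^1.8
= 500 * 1102.4349
= 551217

551217 XP


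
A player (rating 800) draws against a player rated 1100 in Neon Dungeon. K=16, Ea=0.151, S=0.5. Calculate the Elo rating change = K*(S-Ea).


Elo update: delta = K * (S - Ea), where S = 0.5 (draws)
S - Ea = 0.5 - 0.151 = 0.349
Rating change = 16 * 0.349
= 5.58

5.58 rating points


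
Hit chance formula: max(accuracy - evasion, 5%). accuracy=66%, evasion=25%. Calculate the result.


accuracy - evasion = 66 - 25 = 41
Apply floor: max(41, 5) = 41
Hit chance = 41%

41%


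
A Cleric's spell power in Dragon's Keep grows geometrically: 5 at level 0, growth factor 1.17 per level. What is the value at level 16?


value = base * growth^level
= 5 * 1.17^16
= 5 * 12.330304
= 61.65

61.65 spell power


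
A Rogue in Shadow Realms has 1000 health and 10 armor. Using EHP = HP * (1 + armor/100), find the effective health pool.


EHP = 1000 * (1 + 10/100)
= 1000 * (1 + 0.1)
= 1000 * 1.1
= 1100.0

1100.0 EHP


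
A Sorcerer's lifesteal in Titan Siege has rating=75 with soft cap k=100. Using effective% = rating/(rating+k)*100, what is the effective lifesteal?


effective% = rating / (rating + k) * 100
= 75 / (75 + 100) * 100
= 75 / 175 * 100
= 0.428571 * 100
= 42.86%

42.86%


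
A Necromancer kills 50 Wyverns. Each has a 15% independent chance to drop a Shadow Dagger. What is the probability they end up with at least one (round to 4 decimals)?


P(at least one) = 1 - P(none) = 1 - (1-p)^n
p = 15/100 = 0.15
1 - p = 0.85
(1 - p)^50 = 0.85^50 = 0.000296
P(at least one) = 1 - 0.000296 = 0.9997

0.9997


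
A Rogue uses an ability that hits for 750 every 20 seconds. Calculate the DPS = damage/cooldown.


DPS = damage / cooldown
= 750 / 20
= 37.50

37.50 DPS


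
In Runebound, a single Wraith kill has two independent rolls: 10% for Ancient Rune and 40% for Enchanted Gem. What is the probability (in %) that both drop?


For independent events, P(both) = P(A) * P(B)
= 10% * 40%
= 400 / 100 %
= 4.0%

4.0%


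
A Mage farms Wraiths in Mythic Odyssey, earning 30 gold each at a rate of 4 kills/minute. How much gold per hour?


Gold per minute = 30 * 4 = 120
Gold per hour = 120 * 60 = 7200

7200 gold/hour


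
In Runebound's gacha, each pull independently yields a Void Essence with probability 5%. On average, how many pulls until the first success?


Expected pulls for a geometric distribution = 1/p = 100 / rate%
= 100 / 5
= 20.0

20.0 pulls


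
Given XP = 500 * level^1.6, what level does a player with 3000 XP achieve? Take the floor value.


XP = 500 * level^1.6, so level = (XP / 500)^(1/1.6)
= (3000 / 500)^(1/1.6)
= 6.0^0.625
= 3.0644
Floor: level = 3

level 3


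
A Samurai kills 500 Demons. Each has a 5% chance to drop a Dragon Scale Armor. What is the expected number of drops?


Expected drops = kills * (drop_rate / 100)
= 500 * (5 / 100)
= 500 * 0.05
= 25.0

25.0 drops


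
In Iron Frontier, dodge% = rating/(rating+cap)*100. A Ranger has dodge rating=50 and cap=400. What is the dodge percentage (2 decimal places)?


dodge% = 50 / (50 + 400) * 100
= 50 / 450 * 100
= 0.111111 * 100
= 11.11%

11.11%


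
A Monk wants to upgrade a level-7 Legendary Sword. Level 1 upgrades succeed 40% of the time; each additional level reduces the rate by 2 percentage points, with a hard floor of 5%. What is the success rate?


raw_rate = 40 - 2 * (7 - 1)
= 40 - 2 * 6
= 40 - 12
= 28
Apply floor: max(28, 5) = 28%

28%


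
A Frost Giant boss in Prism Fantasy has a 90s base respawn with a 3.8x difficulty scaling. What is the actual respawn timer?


Respawn time = base * multiplier
= 90 * 3.8
= 342.0 seconds

342.0 seconds


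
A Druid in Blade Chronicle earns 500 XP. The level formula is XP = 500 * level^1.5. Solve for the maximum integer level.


XP = 500 * level^1.5, so level = (XP / 500)^(1/1.5)
= (500 / 500)^(1/1.5)
= 1.0^0.6667
= 1.0
Floor: level = 1

level 1


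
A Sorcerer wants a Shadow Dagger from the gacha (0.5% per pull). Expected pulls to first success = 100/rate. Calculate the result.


Expected pulls for a geometric distribution = 1/p = 100 / rate%
= 100 / 0.5
= 200.0

200.0 pulls


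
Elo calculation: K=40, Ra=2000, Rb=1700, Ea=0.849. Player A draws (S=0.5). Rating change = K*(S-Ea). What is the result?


Elo update: delta = K * (S - Ea), where S = 0.5 (draws)
S - Ea = 0.5 - 0.849 = -0.349
Rating change = 40 * -0.349
= -13.96

-13.96 rating points


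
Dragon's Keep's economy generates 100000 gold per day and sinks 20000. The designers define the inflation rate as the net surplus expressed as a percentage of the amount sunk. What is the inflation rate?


Net gold = 100000 - 20000 = 80000
Inflation rate = net / sunk * 100 = 80000 / 20000 * 100
= 4.0 * 100
= 400.00%

400.00%


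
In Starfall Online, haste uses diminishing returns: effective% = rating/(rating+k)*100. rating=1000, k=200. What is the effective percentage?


effective% = rating / (rating + k) * 100
= 1000 / (1000 + 200) * 100
= 1000 / 1200 * 100
= 0.833333 * 100
= 83.33%

83.33%


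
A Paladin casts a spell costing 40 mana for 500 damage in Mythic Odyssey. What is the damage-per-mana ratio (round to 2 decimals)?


Efficiency = damage / mana
= 500 / 40
= 12.50

12.50 dmg/mana


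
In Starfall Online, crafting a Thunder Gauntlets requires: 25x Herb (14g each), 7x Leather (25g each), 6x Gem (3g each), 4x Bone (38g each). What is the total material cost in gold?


Cost breakdown:
  Herb: 25 * 14 = 350
  Leather: 7 * 25 = 175
  Gem: 6 * 3 = 18
  Bone: 4 * 38 = 152
Total = 350 + 175 + 18 + 152 = 695

695 gold


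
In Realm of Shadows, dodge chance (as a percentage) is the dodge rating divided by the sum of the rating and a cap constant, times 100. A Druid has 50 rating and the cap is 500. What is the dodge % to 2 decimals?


dodge% = 50 / (50 + 500) * 100
= 50 / 550 * 100
= 0.090909 * 100
= 9.09%

9.09%


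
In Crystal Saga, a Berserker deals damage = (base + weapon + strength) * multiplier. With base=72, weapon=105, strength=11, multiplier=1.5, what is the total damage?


Sum base + weapon + str = 72 + 105 + 11 = 188
Multiply by 1.5:
188 * 1.5 = 282.0

282.0 damage


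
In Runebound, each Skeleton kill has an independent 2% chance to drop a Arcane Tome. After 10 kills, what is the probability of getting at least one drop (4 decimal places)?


P(at least one) = 1 - P(none) = 1 - (1-p)^n
p = 2/100 = 0.02
1 - p = 0.98
(1 - p)^10 = 0.98^10 = 0.817073
P(at least one) = 1 - 0.817073 = 0.1829

0.1829


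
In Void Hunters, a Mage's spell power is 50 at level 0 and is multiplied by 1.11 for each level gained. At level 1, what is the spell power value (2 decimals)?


value = base * growth^level
= 50 * 1.11^1
= 50 * 1.11
= 55.50

55.50 spell power


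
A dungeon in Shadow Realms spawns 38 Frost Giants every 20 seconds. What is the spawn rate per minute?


Spawns per minute = count * (60 / interval)
= 38 * (60 / 20)
= 38 * 3.0
= 114.0

114.0 per minute


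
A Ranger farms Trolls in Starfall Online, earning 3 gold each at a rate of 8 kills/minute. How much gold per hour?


Gold per minute = 3 * 8 = 24
Gold per hour = 24 * 60 = 1440

1440 gold/hour


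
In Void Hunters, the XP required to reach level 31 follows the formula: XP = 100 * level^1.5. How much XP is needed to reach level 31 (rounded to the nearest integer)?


XP = 100 * level^1.5
Substitute level = 31:
XP = 100 * 31^1.5
= 100 * 172.6007
= 17260

17260 XP


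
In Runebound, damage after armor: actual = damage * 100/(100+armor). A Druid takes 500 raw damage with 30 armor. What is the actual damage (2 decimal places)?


actual = 500 * 100 / (100 + 30)
= 500 * 100 / 130
= 50000 / 130
= 384.62

384.62 damage


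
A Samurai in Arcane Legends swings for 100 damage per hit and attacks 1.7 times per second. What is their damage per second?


DPS = damage * attack_speed
= 100 * 1.7
= 170.0

170.0 DPS


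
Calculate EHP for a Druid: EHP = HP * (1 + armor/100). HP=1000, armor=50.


EHP = 1000 * (1 + 50/100)
= 1000 * (1 + 0.5)
= 1000 * 1.5
= 1500.0

1500.0 EHP


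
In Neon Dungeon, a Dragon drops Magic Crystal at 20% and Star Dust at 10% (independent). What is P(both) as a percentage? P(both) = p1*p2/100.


For independent events, P(both) = P(A) * P(B)
= 20% * 10%
= 200 / 100 %
= 2.0%

2.0%


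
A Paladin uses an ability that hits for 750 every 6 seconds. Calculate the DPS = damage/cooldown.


DPS = damage / cooldown
= 750 / 6
= 125.00

125.00 DPS


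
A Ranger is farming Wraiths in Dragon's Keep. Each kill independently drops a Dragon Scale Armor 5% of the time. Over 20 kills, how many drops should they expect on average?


Expected drops = kills * (drop_rate / 100)
= 20 * (5 / 100)
= 20 * 0.05
= 1.0

1.0 drops


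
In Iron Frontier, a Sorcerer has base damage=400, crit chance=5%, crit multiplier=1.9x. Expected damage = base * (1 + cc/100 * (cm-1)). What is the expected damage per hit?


E[dmg] = base * (1 + crit_chance * (crit_mult - 1))
cc as decimal = 5/100 = 0.05
cm - 1 = 1.9 - 1 = 0.9
Bonus factor = 0.05 * 0.9 = 0.045
Total multiplier = 1 + 0.045 = 1.045
Expected damage = 400 * 1.045 = 418.00

418.00 damage


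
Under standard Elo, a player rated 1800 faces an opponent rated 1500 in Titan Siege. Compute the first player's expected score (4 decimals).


Elo expected score: Ea = 1/(1 + 10^((Rb-Ra)/400))
Rb - Ra = 1500 - 1800 = -300
(Rb-Ra)/400 = -300/400 = -0.75
10^-0.75 = 0.177828
Ea = 1/(1 + 0.177828) = 1/1.177828 = 0.8490

0.8490


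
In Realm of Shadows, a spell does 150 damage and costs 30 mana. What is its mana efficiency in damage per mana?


Efficiency = damage / mana
= 150 / 30
= 5.00

5.00 dmg/mana


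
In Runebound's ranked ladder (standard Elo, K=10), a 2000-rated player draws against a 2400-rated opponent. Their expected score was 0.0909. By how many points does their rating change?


Elo update: delta = K * (S - Ea), where S = 0.5 (draws)
S - Ea = 0.5 - 0.0909 = 0.4091
Rating change = 10 * 0.4091
= 4.09

4.09 rating points


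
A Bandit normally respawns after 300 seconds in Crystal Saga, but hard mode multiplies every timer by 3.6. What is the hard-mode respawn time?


Respawn time = base * multiplier
= 300 * 3.6
= 1080.0 seconds

1080.0 seconds


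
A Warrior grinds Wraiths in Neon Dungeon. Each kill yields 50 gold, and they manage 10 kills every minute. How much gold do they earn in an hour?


Gold per minute = 50 * 10 = 500
Gold per hour = 500 * 60 = 30000

30000 gold/hour


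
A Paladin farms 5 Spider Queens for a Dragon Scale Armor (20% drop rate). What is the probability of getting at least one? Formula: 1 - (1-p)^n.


P(at least one) = 1 - P(none) = 1 - (1-p)^n
p = 20/100 = 0.2
1 - p = 0.8
(1 - p)^5 = 0.8^5 = 0.327680
P(at least one) = 1 - 0.327680 = 0.6723

0.6723


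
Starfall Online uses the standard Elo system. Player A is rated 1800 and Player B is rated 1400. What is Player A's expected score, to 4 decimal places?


Elo expected score: Ea = 1/(1 + 10^((Rb-Ra)/400))
Rb - Ra = 1400 - 1800 = -400
(Rb-Ra)/400 = -400/400 = -1.0
10^-1.0 = 0.1
Ea = 1/(1 + 0.1) = 1/1.1 = 0.9091

0.9091


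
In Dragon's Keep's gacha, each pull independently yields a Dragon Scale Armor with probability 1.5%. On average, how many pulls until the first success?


Expected pulls for a geometric distribution = 1/p = 100 / rate%
= 100 / 1.5
= 66.67

66.67 pulls


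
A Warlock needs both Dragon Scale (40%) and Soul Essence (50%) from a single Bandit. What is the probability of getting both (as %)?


For independent events, P(both) = P(A) * P(B)
= 40% * 50%
= 2000 / 100 %
= 20.0%

20.0%


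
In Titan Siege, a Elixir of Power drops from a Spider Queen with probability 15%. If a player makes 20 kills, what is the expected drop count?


Expected drops = kills * (drop_rate / 100)
= 20 * (15 / 100)
= 20 * 0.15
= 3.0

3.0 drops


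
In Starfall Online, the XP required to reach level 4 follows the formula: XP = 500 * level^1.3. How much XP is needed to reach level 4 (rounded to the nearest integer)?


XP = 500 * level^1.3
Substitute level = 4:
XP = 500 * 4^1.3
= 500 * 6.0629
= 3031

3031 XP


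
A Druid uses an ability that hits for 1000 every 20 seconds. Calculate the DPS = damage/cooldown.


DPS = damage / cooldown
= 1000 / 20
= 50.00

50.00 DPS


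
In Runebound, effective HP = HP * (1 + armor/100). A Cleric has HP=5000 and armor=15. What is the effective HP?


EHP = 5000 * (1 + 15/100)
= 5000 * (1 + 0.15)
= 5000 * 1.15
= 5750.0

5750.0 EHP


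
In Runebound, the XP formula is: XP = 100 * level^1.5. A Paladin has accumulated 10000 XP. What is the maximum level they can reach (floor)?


XP = 100 * level^1.5, so level = (XP / 100)^(1/1.5)
= (10000 / 100)^(1/1.5)
= 100.0^0.6667
= 21.5443
Floor: level = 21

level 21


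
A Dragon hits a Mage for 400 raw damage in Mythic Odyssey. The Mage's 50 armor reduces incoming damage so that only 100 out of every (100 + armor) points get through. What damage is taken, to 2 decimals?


actual = 400 * 100 / (100 + 50)
= 400 * 100 / 150
= 40000 / 150
= 266.67

266.67 damage


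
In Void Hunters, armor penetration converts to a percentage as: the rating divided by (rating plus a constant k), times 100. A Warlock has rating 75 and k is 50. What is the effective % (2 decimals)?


effective% = rating / (rating + k) * 100
= 75 / (75 + 50) * 100
= 75 / 125 * 100
= 0.6 * 100
= 60.00%

60.00%


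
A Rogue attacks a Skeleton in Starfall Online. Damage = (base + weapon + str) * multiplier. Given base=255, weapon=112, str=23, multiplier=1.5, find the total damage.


Sum base + weapon + str = 255 + 112 + 23 = 390
Multiply by 1.5:
390 * 1.5 = 585.0

585.0 damage


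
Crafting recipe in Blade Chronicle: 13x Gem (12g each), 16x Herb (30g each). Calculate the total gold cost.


Cost breakdown:
  Gem: 13 * 12 = 156
  Herb: 16 * 30 = 480
Total = 156 + 480 = 636

636 gold


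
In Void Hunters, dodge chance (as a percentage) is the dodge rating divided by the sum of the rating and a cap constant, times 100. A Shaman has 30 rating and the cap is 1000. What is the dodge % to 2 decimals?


dodge% = 30 / (30 + 1000) * 100
= 30 / 1030 * 100
= 0.029126 * 100
= 2.91%

2.91%


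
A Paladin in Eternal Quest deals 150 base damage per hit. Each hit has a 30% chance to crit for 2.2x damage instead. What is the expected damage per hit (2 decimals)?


E[dmg] = base * (1 + crit_chance * (crit_mult - 1))
cc as decimal = 30/100 = 0.3
cm - 1 = 2.2 - 1 = 1.2
Bonus factor = 0.3 * 1.2 = 0.36
Total multiplier = 1 + 0.36 = 1.36
Expected damage = 150 * 1.36 = 204.00

204.00 damage


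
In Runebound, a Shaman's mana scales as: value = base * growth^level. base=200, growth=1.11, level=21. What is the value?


value = base * growth^level
= 200 * 1.11^21
= 200 * 8.949166
= 1789.83

1789.83 mana


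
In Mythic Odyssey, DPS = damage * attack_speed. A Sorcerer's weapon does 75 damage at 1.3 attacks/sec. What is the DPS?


DPS = damage * attack_speed
= 75 * 1.3
= 97.5

97.5 DPS


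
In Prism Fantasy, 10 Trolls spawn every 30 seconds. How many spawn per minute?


Spawns per minute = count * (60 / interval)
= 10 * (60 / 30)
= 10 * 2.0
= 20.0

20.0 per minute


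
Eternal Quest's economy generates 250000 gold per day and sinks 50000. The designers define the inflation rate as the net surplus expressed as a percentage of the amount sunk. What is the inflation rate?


Net gold = 250000 - 50000 = 200000
Inflation rate = net / sunk * 100 = 200000 / 50000 * 100
= 4.0 * 100
= 400.00%

400.00%


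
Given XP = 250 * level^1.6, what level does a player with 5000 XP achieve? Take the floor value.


XP = 250 * level^1.6, so level = (XP / 250)^(1/1.6)
= (5000 / 250)^(1/1.6)
= 20.0^0.625
= 6.5034
Floor: level = 6

level 6


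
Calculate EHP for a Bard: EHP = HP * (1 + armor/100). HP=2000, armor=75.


EHP = 2000 * (1 + 75/100)
= 2000 * (1 + 0.75)
= 2000 * 1.75
= 3500.0

3500.0 EHP


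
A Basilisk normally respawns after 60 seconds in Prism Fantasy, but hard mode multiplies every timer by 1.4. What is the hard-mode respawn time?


Respawn time = base * multiplier
= 60 * 1.4
= 84.0 seconds

84.0 seconds


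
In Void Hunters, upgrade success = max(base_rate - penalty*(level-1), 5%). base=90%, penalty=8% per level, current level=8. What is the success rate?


raw_rate = 90 - 8 * (8 - 1)
= 90 - 8 * 7
= 90 - 56
= 34
Apply floor: max(34, 5) = 34%

34%


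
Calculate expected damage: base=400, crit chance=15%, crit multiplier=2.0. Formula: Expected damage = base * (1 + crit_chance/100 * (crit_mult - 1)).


E[dmg] = base * (1 + crit_chance * (crit_mult - 1))
cc as decimal = 15/100 = 0.15
cm - 1 = 2.0 - 1 = 1.0
Bonus factor = 0.15 * 1.0 = 0.15
Total multiplier = 1 + 0.15 = 1.15
Expected damage = 400 * 1.15 = 460.00

460.00 damage


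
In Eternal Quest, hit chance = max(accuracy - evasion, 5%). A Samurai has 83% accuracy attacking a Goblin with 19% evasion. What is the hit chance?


accuracy - evasion = 83 - 19 = 64
Apply floor: max(64, 5) = 64
Hit chance = 64%

64%


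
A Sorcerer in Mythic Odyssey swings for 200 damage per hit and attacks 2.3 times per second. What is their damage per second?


DPS = damage * attack_speed
= 200 * 2.3
= 460.0

460.0 DPS


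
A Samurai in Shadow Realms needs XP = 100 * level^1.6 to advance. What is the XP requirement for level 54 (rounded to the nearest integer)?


XP = 100 * level^1.6
Substitute level = 54:
XP = 100 * 54^1.6
= 100 * 591.3301
= 59133

59133 XP


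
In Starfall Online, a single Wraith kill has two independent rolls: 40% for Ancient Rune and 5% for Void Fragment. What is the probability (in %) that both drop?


For independent events, P(both) = P(A) * P(B)
= 40% * 5%
= 200 / 100 %
= 2.0%

2.0%


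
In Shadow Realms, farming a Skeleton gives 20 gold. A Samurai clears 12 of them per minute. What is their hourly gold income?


Gold per minute = 20 * 12 = 240
Gold per hour = 240 * 60 = 14400

14400 gold/hour


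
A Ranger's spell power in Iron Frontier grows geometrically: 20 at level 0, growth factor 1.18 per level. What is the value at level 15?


value = base * growth^level
= 20 * 1.18^15
= 20 * 11.973748
= 239.47

239.47 spell power


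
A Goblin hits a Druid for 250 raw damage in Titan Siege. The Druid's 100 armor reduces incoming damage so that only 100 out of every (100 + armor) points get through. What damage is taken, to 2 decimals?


actual = 250 * 100 / (100 + 100)
= 250 * 100 / 200
= 25000 / 200
= 125.00

125.00 damage


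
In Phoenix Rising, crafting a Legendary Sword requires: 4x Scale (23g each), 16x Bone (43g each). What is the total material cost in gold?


Cost breakdown:
  Scale: 4 * 23 = 92
  Bone: 16 * 43 = 688
Total = 92 + 688 = 780

780 gold


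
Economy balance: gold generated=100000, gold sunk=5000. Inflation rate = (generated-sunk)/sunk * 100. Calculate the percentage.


Net gold = 100000 - 5000 = 95000
Inflation rate = net / sunk * 100 = 95000 / 5000 * 100
= 19.0 * 100
= 1900.00%

1900.00%


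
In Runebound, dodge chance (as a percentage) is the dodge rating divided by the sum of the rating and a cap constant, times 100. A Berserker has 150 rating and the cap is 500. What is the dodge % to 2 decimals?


dodge% = 150 / (150 + 500) * 100
= 150 / 650 * 100
= 0.230769 * 100
= 23.08%

23.08%


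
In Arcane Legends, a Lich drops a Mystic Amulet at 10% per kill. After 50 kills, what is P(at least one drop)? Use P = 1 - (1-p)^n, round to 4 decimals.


P(at least one) = 1 - P(none) = 1 - (1-p)^n
p = 10/100 = 0.1
1 - p = 0.9
(1 - p)^50 = 0.9^50 = 0.005154
P(at least one) = 1 - 0.005154 = 0.9948

0.9948


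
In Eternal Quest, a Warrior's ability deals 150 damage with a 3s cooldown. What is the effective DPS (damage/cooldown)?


DPS = damage / cooldown
= 150 / 3
= 50.00

50.00 DPS


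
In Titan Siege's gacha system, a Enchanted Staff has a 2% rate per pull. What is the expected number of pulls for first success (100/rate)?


Expected pulls for a geometric distribution = 1/p = 100 / rate%
= 100 / 2
= 50.0

50.0 pulls


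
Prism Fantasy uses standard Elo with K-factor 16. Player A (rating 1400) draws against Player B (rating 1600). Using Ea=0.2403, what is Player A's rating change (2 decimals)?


Elo update: delta = K * (S - Ea), where S = 0.5 (draws)
S - Ea = 0.5 - 0.2403 = 0.2597
Rating change = 16 * 0.2597
= 4.16

4.16 rating points


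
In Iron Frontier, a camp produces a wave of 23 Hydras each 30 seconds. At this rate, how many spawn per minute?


Spawns per minute = count * (60 / interval)
= 23 * (60 / 30)
= 23 * 2.0
= 46.0

46.0 per minute


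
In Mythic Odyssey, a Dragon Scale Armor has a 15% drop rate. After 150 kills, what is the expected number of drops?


Expected drops = kills * (drop_rate / 100)
= 150 * (15 / 100)
= 150 * 0.15
= 22.5

22.5 drops


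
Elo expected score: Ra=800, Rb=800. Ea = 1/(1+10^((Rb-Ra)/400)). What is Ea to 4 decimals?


Elo expected score: Ea = 1/(1 + 10^((Rb-Ra)/400))
Rb - Ra = 800 - 800 = 0
(Rb-Ra)/400 = 0/400 = 0.0
10^0.0 = 1.0
Ea = 1/(1 + 1.0) = 1/2.0 = 0.5000

0.5000


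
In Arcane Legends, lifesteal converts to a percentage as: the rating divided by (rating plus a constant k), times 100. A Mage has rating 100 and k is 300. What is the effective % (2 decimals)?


effective% = rating / (rating + k) * 100
= 100 / (100 + 300) * 100
= 100 / 400 * 100
= 0.25 * 100
= 25.00%

25.00%


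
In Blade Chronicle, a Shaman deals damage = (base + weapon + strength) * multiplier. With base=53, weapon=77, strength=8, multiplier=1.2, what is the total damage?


Sum base + weapon + str = 53 + 77 + 8 = 138
Multiply by 1.2:
138 * 1.2 = 165.6

165.6 damage


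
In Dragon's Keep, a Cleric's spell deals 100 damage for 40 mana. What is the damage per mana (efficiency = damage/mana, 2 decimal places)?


Efficiency = damage / mana
= 100 / 40
= 2.50

2.50 dmg/mana


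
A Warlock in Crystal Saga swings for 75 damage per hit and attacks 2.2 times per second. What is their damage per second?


DPS = damage * attack_speed
= 75 * 2.2
= 165.0

165.0 DPS


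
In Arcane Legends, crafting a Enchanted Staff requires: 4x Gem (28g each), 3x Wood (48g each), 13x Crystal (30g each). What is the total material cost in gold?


Cost breakdown:
  Gem: 4 * 28 = 112
  Wood: 3 * 48 = 144
  Crystal: 13 * 30 = 390
Total = 112 + 144 + 390 = 646

646 gold


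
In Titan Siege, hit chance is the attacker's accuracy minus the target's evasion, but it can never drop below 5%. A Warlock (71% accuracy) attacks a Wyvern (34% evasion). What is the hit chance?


accuracy - evasion = 71 - 34 = 37
Apply floor: max(37, 5) = 37
Hit chance = 37%

37%


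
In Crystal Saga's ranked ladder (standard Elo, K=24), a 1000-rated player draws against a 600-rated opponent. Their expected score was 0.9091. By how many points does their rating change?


Elo update: delta = K * (S - Ea), where S = 0.5 (draws)
S - Ea = 0.5 - 0.9091 = -0.4091
Rating change = 24 * -0.4091
= -9.82

-9.82 rating points


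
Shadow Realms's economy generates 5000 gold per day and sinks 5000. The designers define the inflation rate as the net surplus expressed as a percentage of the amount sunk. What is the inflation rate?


Net gold = 5000 - 5000 = 0
Inflation rate = net / sunk * 100 = 0 / 5000 * 100
= 0.0 * 100
= 0.00%

0.00%


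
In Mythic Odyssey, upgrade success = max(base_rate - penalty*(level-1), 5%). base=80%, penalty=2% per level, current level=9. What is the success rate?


raw_rate = 80 - 2 * (9 - 1)
= 80 - 2 * 8
= 80 - 16
= 64
Apply floor: max(64, 5) = 64%

64%


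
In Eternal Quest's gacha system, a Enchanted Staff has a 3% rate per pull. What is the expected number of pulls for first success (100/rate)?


Expected pulls for a geometric distribution = 1/p = 100 / rate%
= 100 / 3
= 33.33

33.33 pulls


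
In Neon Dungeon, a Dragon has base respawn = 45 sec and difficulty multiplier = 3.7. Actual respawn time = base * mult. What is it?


Respawn time = base * multiplier
= 45 * 3.7
= 166.5 seconds

166.5 seconds


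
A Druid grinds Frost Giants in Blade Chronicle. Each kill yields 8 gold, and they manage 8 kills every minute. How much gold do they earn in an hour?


Gold per minute = 8 * 8 = 64
Gold per hour = 64 * 60 = 3840

3840 gold/hour


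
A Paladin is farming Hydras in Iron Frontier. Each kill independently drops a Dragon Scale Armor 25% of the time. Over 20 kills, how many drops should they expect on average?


Expected drops = kills * (drop_rate / 100)
= 20 * (25 / 100)
= 20 * 0.25
= 5.0

5.0 drops


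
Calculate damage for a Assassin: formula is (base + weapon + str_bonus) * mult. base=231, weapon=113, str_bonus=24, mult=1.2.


Sum base + weapon + str = 231 + 113 + 24 = 368
Multiply by 1.2:
368 * 1.2 = 441.6

441.6 damage


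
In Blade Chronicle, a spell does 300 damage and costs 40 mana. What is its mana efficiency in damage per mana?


Efficiency = damage / mana
= 300 / 40
= 7.50

7.50 dmg/mana


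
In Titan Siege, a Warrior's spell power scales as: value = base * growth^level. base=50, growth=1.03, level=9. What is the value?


value = base * growth^level
= 50 * 1.03^9
= 50 * 1.304773
= 65.24

65.24 spell power


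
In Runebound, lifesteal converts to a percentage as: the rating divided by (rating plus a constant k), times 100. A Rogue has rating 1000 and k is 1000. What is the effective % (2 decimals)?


effective% = rating / (rating + k) * 100
= 1000 / (1000 + 1000) * 100
= 1000 / 2000 * 100
= 0.5 * 100
= 50.00%

50.00%


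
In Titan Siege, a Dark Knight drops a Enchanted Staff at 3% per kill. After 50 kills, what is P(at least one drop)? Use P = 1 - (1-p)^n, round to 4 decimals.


P(at least one) = 1 - P(none) = 1 - (1-p)^n
p = 3/100 = 0.03
1 - p = 0.97
(1 - p)^50 = 0.97^50 = 0.218065
P(at least one) = 1 - 0.218065 = 0.7819

0.7819


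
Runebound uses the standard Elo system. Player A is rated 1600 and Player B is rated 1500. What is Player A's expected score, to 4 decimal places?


Elo expected score: Ea = 1/(1 + 10^((Rb-Ra)/400))
Rb - Ra = 1500 - 1600 = -100
(Rb-Ra)/400 = -100/400 = -0.25
10^-0.25 = 0.562341
Ea = 1/(1 + 0.562341) = 1/1.562341 = 0.6401

0.6401


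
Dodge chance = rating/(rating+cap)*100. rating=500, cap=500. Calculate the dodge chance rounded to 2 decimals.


dodge% = 500 / (500 + 500) * 100
= 500 / 1000 * 100
= 0.5 * 100
= 50.00%

50.00%
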